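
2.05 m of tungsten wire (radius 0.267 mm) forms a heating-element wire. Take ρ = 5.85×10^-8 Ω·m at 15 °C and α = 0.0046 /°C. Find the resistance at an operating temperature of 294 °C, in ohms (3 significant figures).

A = πr² = π(2.6700e-04 m)² = 2.240e-07 m²
R₍15°C₎ = ρL/A = (5.85×10^-8)(2.05)/(2.240e-07) = 0.5355 Ω
R = R₀(1 + αΔT) = 0.5355(1 + 0.0046×279) = 1.22 Ω

1.22 Ω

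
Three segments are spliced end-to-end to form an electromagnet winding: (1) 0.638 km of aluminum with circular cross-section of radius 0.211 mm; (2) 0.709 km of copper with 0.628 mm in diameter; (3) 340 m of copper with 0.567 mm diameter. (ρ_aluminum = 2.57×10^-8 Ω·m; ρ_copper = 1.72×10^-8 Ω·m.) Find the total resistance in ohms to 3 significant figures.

Seg 1: A = πr² = π(2.1100e-04 m)² = 1.399e-07 m²
R_1 = (2.57×10^-8)(638)/(1.399e-07) = 117.2 Ω
Seg 2: A = π(d/2)² = π(3.1400e-04 m)² = 3.097e-07 m²
R_2 = (1.72×10^-8)(709)/(3.097e-07) = 39.37 Ω
Seg 3: A = π(d/2)² = π(2.8350e-04 m)² = 2.525e-07 m²
R_3 = (1.72×10^-8)(340)/(2.525e-07) = 23.16 Ω
R_total = R_1 + R_2 + R_3 = 180 Ω

180 Ω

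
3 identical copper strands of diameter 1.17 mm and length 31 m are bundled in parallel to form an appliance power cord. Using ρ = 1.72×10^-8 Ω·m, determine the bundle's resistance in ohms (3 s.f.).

A_strand = π(5.8500e-04 m)² = 1.075e-06 m²
R_strand = ρL/A = (1.72×10^-8)(31)/(1.075e-06) = 0.4959 Ω
R_total = R_strand/N = 0.4959/3 = 0.165 Ω

0.165 Ω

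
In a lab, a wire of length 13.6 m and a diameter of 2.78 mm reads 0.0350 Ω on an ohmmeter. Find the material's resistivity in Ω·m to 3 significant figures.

A = π(d/2)² = π(1.3900e-03 m)² = 6.070e-06 m²
ρ = RA/L = (0.035)(6.070e-06)/(13.6) = 1.56×10^-8 Ω·m

1.56×10^-8 Ω·m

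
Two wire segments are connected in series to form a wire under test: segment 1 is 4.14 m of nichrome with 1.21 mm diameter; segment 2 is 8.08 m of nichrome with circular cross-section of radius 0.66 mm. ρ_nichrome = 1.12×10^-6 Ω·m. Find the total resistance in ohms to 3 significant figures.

10.6 Ω

Segment 1: A = π(d/2)² = π(6.0500e-04 m)² = 1.150e-06 m²
R₁ = ρL/A = (1.12×10^-6)(4.14)/(1.150e-06) = 4.032 Ω
Segment 2: A = πr² = π(6.6000e-04 m)² = 1.368e-06 m²
R₂ = (1.12×10^-6)(8.08)/(1.368e-06) = 6.613 Ω
R = R₁ + R₂ = 10.6 Ω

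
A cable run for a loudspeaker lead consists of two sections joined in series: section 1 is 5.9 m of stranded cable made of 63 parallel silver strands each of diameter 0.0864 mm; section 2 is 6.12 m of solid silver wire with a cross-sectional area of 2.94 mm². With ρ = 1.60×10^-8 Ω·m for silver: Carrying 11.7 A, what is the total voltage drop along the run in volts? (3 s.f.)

3.38 V

Section 1: A_strand = π(4.3200e-05)² = 5.863e-09 m²; R₁ = ρL/(N·A_s) = (1.60×10^-8)(5.9)/(63×5.863e-09) = 0.2556 Ω
Section 2: A = 2.94 mm² = 2.940e-06 m²
R₂ = (1.60×10^-8)(6.12)/(2.940e-06) = 0.03331 Ω
R = R₁ + R₂ = 0.2889 Ω
V = IR = 11.7 × 0.2889 = 3.38 V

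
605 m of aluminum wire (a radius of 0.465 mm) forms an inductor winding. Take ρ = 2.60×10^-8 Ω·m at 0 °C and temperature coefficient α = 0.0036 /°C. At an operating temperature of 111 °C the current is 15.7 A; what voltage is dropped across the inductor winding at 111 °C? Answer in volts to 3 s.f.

A = πr² = π(4.6500e-04 m)² = 6.793e-07 m²
R₍0₎ = ρL/A = (2.60×10^-8)(605)/(6.793e-07) = 23.16 Ω
R₍111₎ = R₍0₎(1 + αΔT) = 23.16 × (1 + 0.0036×111) = 32.41 Ω
V = IR = 15.7 × 32.41 = 509 V

509 V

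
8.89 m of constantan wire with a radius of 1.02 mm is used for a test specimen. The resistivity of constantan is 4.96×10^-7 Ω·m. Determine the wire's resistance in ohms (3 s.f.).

1.35 Ω

A = πr² = π(1.0200e-03 m)² = 3.269e-06 m²
R = ρL/A = (4.96×10^-7)(8.89 m)/(3.269e-06 m²) = 1.35 Ω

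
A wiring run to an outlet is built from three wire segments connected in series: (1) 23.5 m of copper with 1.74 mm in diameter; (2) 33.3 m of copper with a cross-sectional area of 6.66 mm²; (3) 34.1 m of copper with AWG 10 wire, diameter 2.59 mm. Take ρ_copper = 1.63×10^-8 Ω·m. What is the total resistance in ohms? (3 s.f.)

Seg 1: A = π(d/2)² = π(8.7000e-04 m)² = 2.378e-06 m²
R_1 = (1.63×10^-8)(23.5)/(2.378e-06) = 0.1611 Ω
Seg 2: A = 6.66 mm² = 6.660e-06 m²
R_2 = (1.63×10^-8)(33.3)/(6.660e-06) = 0.0815 Ω
Seg 3: A = π(2.59/2 mm)² = π(1.2950e-03 m)² = 5.269e-06 m²
R_3 = (1.63×10^-8)(34.1)/(5.269e-06) = 0.1055 Ω
R_total = R_1 + R_2 + R_3 = 0.348 Ω

0.348 Ω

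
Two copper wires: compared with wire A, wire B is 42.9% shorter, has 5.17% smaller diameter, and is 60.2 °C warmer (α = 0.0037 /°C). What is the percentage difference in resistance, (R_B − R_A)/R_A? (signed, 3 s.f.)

-22.4%

R ∝ ρL/d² with ρ ∝ (1+αΔT), so R_B/R_A = (1 − 42.9/100) × (1 − 5.17/100)⁻² × (1 + 0.0037×60.2)
= 0.571 × 1.112 × 1.223 = 0.7764
(R_B − R_A)/R_A = 0.7764 − 1 = -22.4%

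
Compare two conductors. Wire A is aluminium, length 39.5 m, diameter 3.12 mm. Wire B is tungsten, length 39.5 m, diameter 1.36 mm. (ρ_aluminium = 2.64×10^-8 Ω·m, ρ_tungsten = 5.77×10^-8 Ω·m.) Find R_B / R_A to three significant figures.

11.5

R ∝ ρL/d², so R_B/R_A = (ρ_B/ρ_A) × (d_A/d_B)²
= (5.77×10^-8/2.64×10^-8) × (3.12/1.36)² = 11.5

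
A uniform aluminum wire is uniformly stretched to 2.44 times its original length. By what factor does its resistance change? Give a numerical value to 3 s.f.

Volume constant ⇒ A' = A/k with k = 2.44. R' = ρ(kL)/(A/k) = k²R.
Factor = 5.95

5.95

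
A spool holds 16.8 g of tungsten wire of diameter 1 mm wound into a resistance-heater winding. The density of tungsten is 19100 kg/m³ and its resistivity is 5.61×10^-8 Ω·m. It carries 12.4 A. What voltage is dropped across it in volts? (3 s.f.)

0.992 V

A = π(d/2)² = π(5.0000e-04 m)² = 7.8540e-07 m²
L = m/(density·A) = 0.0168/(19100×7.8540e-07) = 1.12 m
R = ρL/A = (5.61×10^-8)(1.12)/(7.8540e-07) = 0.07999 Ω
V = IR = 12.4 × 0.07999 = 0.992 V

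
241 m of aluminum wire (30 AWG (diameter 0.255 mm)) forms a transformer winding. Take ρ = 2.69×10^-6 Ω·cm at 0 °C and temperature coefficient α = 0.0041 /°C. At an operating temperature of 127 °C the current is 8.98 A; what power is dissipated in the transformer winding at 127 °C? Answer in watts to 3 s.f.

ρ = 2.69×10^-6 Ω·cm = 2.69×10^-8 Ω·m
A = π(0.255/2 mm)² = π(1.2750e-04 m)² = 5.107e-08 m²
R₍0₎ = ρL/A = (2.69×10^-8)(241)/(5.107e-08) = 126.9 Ω
R₍127₎ = R₍0₎(1 + αΔT) = 126.9 × (1 + 0.0041×127) = 193 Ω
P = I²R = (8.98)² × 193 = 15600 W

15600 W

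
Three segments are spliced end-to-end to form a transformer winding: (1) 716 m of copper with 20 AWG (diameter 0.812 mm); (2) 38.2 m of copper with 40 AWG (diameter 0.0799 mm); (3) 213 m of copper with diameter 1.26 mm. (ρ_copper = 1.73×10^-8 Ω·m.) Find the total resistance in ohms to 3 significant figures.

159 Ω

Seg 1: A = π(0.812/2 mm)² = π(4.0600e-04 m)² = 5.178e-07 m²
R_1 = (1.73×10^-8)(716)/(5.178e-07) = 23.92 Ω
Seg 2: A = π(0.0799/2 mm)² = π(3.9950e-05 m)² = 5.014e-09 m²
R_2 = (1.73×10^-8)(38.2)/(5.014e-09) = 131.8 Ω
Seg 3: A = π(d/2)² = π(6.3000e-04 m)² = 1.247e-06 m²
R_3 = (1.73×10^-8)(213)/(1.247e-06) = 2.955 Ω
R_total = R_1 + R_2 + R_3 = 159 Ω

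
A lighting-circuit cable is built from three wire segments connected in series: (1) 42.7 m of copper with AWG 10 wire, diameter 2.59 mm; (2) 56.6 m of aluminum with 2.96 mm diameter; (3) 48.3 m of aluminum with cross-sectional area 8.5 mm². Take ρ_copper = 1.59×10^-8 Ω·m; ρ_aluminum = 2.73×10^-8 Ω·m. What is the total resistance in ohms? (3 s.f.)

0.509 Ω

Seg 1: A = π(2.59/2 mm)² = π(1.2950e-03 m)² = 5.269e-06 m²
R_1 = (1.59×10^-8)(42.7)/(5.269e-06) = 0.1289 Ω
Seg 2: A = π(d/2)² = π(1.4800e-03 m)² = 6.881e-06 m²
R_2 = (2.73×10^-8)(56.6)/(6.881e-06) = 0.2245 Ω
Seg 3: A = 8.5 mm² = 8.500e-06 m²
R_3 = (2.73×10^-8)(48.3)/(8.500e-06) = 0.1551 Ω
R_total = R_1 + R_2 + R_3 = 0.509 Ω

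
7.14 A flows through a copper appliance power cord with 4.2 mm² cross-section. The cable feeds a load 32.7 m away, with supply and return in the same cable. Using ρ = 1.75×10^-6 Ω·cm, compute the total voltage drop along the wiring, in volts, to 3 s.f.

ρ = 1.75×10^-6 Ω·cm = 1.75×10^-8 Ω·m
A = 4.2 mm² = 4.200e-06 m²
Total conductor length (both ways) L = 2 × 32.7 = 65.4 m
R = ρL/A = (1.75×10^-8)(65.4)/(4.200e-06) = 0.2725 Ω
V = IR = 7.14 × 0.2725 = 1.95 V

1.95 V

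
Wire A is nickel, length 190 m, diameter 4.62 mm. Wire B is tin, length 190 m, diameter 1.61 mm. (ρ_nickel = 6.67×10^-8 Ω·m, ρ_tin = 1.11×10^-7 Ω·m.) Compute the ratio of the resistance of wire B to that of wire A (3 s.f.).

13.7

R ∝ ρL/d², so R_B/R_A = (ρ_B/ρ_A) × (d_A/d_B)²
= (1.11×10^-7/6.67×10^-8) × (4.62/1.61)² = 13.7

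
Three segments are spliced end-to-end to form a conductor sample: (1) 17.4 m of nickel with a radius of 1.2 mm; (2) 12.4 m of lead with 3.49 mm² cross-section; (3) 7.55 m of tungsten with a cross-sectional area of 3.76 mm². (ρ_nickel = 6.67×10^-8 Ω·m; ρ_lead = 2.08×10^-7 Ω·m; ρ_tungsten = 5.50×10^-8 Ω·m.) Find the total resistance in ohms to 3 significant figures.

1.11 Ω

Seg 1: A = πr² = π(1.2000e-03 m)² = 4.524e-06 m²
R_1 = (6.67×10^-8)(17.4)/(4.524e-06) = 0.2565 Ω
Seg 2: A = 3.49 mm² = 3.490e-06 m²
R_2 = (2.08×10^-7)(12.4)/(3.490e-06) = 0.739 Ω
Seg 3: A = 3.76 mm² = 3.760e-06 m²
R_3 = (5.50×10^-8)(7.55)/(3.760e-06) = 0.1104 Ω
R_total = R_1 + R_2 + R_3 = 1.11 Ω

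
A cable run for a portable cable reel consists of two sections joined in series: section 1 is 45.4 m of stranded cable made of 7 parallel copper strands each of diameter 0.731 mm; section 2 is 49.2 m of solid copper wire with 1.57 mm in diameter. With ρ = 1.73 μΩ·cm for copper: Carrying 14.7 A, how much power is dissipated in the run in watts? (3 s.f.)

153 W

ρ = 1.73 μΩ·cm = 1.73×10^-8 Ω·m
Section 1: A_strand = π(3.6550e-04)² = 4.197e-07 m²; R₁ = ρL/(N·A_s) = (1.73×10^-8)(45.4)/(7×4.197e-07) = 0.2673 Ω
Section 2: A = π(d/2)² = π(7.8500e-04 m)² = 1.936e-06 m²
R₂ = (1.73×10^-8)(49.2)/(1.936e-06) = 0.4397 Ω
R = R₁ + R₂ = 0.707 Ω
P = I²R = (14.7)² × 0.707 = 153 W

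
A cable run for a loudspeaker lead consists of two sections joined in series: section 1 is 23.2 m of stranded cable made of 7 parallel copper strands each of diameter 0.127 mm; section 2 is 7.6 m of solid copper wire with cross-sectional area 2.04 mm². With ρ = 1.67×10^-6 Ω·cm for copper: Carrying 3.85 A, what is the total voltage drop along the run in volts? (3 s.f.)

ρ = 1.67×10^-6 Ω·cm = 1.67×10^-8 Ω·m
Section 1: A_strand = π(6.3500e-05)² = 1.267e-08 m²; R₁ = ρL/(N·A_s) = (1.67×10^-8)(23.2)/(7×1.267e-08) = 4.369 Ω
Section 2: A = 2.04 mm² = 2.040e-06 m²
R₂ = (1.67×10^-8)(7.6)/(2.040e-06) = 0.06222 Ω
R = R₁ + R₂ = 4.431 Ω
V = IR = 3.85 × 4.431 = 17.1 V

17.1 V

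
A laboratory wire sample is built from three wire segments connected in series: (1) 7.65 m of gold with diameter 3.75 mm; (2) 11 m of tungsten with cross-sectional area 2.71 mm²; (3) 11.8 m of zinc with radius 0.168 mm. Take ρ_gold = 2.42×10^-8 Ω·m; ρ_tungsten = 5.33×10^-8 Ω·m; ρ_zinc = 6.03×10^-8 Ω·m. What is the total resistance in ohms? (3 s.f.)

Seg 1: A = π(d/2)² = π(1.8750e-03 m)² = 1.104e-05 m²
R_1 = (2.42×10^-8)(7.65)/(1.104e-05) = 0.01676 Ω
Seg 2: A = 2.71 mm² = 2.710e-06 m²
R_2 = (5.33×10^-8)(11)/(2.710e-06) = 0.2163 Ω
Seg 3: A = πr² = π(1.6800e-04 m)² = 8.867e-08 m²
R_3 = (6.03×10^-8)(11.8)/(8.867e-08) = 8.025 Ω
R_total = R_1 + R_2 + R_3 = 8.26 Ω

8.26 Ω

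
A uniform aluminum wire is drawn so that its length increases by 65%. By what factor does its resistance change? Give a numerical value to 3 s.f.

2.72

k = 1 + 65/100 = 1.65; volume constant ⇒ A' = A/k, so R' = k²R.
Factor = 2.72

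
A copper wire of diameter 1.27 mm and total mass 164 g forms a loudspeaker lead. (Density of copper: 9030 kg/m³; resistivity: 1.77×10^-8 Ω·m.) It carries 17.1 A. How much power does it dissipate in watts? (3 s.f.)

A = π(d/2)² = π(6.3500e-04 m)² = 1.2668e-06 m²
L = m/(density·A) = 0.164/(9030×1.2668e-06) = 14.34 m
R = ρL/A = (1.77×10^-8)(14.34)/(1.2668e-06) = 0.2003 Ω
P = I²R = (17.1)² × 0.2003 = 58.6 W

58.6 W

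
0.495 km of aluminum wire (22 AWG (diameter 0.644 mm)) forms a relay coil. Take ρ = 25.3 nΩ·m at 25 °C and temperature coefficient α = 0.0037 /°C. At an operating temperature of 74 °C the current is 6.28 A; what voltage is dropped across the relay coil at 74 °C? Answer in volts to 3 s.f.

ρ = 25.3 nΩ·m = 2.53×10^-8 Ω·m
A = π(0.644/2 mm)² = π(3.2200e-04 m)² = 3.257e-07 m²
R₍25₎ = ρL/A = (2.53×10^-8)(495)/(3.257e-07) = 38.45 Ω
R₍74₎ = R₍25₎(1 + αΔT) = 38.45 × (1 + 0.0037×49) = 45.42 Ω
V = IR = 6.28 × 45.42 = 285 V

285 V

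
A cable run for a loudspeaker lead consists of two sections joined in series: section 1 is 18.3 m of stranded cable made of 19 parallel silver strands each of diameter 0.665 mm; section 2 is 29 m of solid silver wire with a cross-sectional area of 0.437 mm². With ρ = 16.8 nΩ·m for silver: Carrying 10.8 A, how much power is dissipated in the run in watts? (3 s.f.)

ρ = 16.8 nΩ·m = 1.68×10^-8 Ω·m
Section 1: A_strand = π(3.3250e-04)² = 3.473e-07 m²; R₁ = ρL/(N·A_s) = (1.68×10^-8)(18.3)/(19×3.473e-07) = 0.04659 Ω
Section 2: A = 0.437 mm² = 4.370e-07 m²
R₂ = (1.68×10^-8)(29)/(4.370e-07) = 1.115 Ω
R = R₁ + R₂ = 1.161 Ω
P = I²R = (10.8)² × 1.161 = 135 W

135 W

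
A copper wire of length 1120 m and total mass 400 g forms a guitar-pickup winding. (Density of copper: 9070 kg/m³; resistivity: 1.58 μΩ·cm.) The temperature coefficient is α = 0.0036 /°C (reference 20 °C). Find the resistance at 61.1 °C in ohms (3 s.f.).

516 Ω

ρ = 1.58 μΩ·cm = 1.58×10^-8 Ω·m
A = m/(density·L) = 0.4/(9070×1120) = 3.9376e-08 m²
R = ρL/A = (1.58×10^-8)(1120)/(3.9376e-08) = 449.4 Ω
R(61.1 °C) = 449.4 × (1 + 0.0036×41.1) = 516 Ω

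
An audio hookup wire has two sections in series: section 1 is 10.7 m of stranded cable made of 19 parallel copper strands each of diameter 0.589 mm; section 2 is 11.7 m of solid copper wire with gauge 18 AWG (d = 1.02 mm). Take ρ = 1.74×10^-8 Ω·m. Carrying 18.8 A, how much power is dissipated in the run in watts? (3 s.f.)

Section 1: A_strand = π(2.9450e-04)² = 2.725e-07 m²; R₁ = ρL/(N·A_s) = (1.74×10^-8)(10.7)/(19×2.725e-07) = 0.03596 Ω
Section 2: A = π(1.02/2 mm)² = π(5.1000e-04 m)² = 8.171e-07 m²
R₂ = (1.74×10^-8)(11.7)/(8.171e-07) = 0.2491 Ω
R = R₁ + R₂ = 0.2851 Ω
P = I²R = (18.8)² × 0.2851 = 101 W

101 W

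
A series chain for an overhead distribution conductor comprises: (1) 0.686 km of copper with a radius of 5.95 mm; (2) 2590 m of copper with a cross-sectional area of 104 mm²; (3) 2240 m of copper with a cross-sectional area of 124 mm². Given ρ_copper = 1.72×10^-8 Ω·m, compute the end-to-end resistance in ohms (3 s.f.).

0.845 Ω

Seg 1: A = πr² = π(5.9500e-03 m)² = 1.112e-04 m²
R_1 = (1.72×10^-8)(686)/(1.112e-04) = 0.1061 Ω
Seg 2: A = 104 mm² = 1.040e-04 m²
R_2 = (1.72×10^-8)(2590)/(1.040e-04) = 0.4283 Ω
Seg 3: A = 124 mm² = 1.240e-04 m²
R_3 = (1.72×10^-8)(2240)/(1.240e-04) = 0.3107 Ω
R_total = R_1 + R_2 + R_3 = 0.845 Ω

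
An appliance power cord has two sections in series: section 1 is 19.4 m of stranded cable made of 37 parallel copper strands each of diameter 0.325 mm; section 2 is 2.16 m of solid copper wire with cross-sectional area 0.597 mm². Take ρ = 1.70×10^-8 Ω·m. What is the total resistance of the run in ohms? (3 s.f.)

0.169 Ω

Section 1: A_strand = π(1.6250e-04)² = 8.296e-08 m²; R₁ = ρL/(N·A_s) = (1.70×10^-8)(19.4)/(37×8.296e-08) = 0.1074 Ω
Section 2: A = 0.597 mm² = 5.970e-07 m²
R₂ = (1.70×10^-8)(2.16)/(5.970e-07) = 0.06151 Ω
R = R₁ + R₂ = 0.169 Ω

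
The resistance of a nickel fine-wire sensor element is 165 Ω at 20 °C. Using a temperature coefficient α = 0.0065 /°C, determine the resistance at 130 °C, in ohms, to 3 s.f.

283 Ω

ΔT = 130 − 20 = 110 °C
R = R₀(1 + αΔT) = 165 × (1 + 0.0065×110) = 165 × 1.715 = 283 Ω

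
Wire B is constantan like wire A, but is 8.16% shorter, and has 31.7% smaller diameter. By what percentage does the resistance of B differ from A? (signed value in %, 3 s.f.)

96.9%

R ∝ L/d², so R_B/R_A = (1 − 8.16/100) × (1 − 31.7/100)⁻²
= 0.9184 × 2.144 = 1.969
(R_B − R_A)/R_A = 1.969 − 1 = 96.9%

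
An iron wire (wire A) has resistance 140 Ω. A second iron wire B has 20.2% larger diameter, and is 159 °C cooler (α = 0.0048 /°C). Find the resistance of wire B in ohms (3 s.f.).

22.9 Ω

R ∝ ρL/d² with ρ ∝ (1+αΔT), so R_B/R_A = (1 + 20.2/100)⁻² × (1 − 0.0048×159)
= 0.6921 × 0.2368 = 0.1639
R_B = 0.1639 × 140 = 22.9 Ω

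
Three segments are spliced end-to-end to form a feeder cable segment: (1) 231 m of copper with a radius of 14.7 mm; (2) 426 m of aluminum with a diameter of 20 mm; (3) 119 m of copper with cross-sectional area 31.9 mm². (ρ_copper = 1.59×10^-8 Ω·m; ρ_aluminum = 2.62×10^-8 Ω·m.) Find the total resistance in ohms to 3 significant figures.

Seg 1: A = πr² = π(1.4700e-02 m)² = 6.789e-04 m²
R_1 = (1.59×10^-8)(231)/(6.789e-04) = 0.00541 Ω
Seg 2: A = π(d/2)² = π(1.0000e-02 m)² = 3.142e-04 m²
R_2 = (2.62×10^-8)(426)/(3.142e-04) = 0.03553 Ω
Seg 3: A = 31.9 mm² = 3.190e-05 m²
R_3 = (1.59×10^-8)(119)/(3.190e-05) = 0.05931 Ω
R_total = R_1 + R_2 + R_3 = 0.100 Ω

0.100 Ω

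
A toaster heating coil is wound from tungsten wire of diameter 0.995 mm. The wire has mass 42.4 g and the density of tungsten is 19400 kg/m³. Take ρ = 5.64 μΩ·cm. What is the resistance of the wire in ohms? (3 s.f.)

ρ = 5.64 μΩ·cm = 5.64×10^-8 Ω·m
A = π(d/2)² = π(4.9750e-04 m)² = 7.7756e-07 m²
L = m/(density·A) = 0.0424/(19400×7.7756e-07) = 2.811 m
R = ρL/A = (5.64×10^-8)(2.811)/(7.7756e-07) = 0.204 Ω

0.204 Ω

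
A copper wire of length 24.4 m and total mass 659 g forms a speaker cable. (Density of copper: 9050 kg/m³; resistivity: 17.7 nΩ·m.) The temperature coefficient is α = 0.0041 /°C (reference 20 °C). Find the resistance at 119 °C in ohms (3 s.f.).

ρ = 17.7 nΩ·m = 1.77×10^-8 Ω·m
A = m/(density·L) = 0.659/(9050×24.4) = 2.9843e-06 m²
R = ρL/A = (1.77×10^-8)(24.4)/(2.9843e-06) = 0.1447 Ω
R(119 °C) = 0.1447 × (1 + 0.0041×99) = 0.203 Ω

0.203 Ω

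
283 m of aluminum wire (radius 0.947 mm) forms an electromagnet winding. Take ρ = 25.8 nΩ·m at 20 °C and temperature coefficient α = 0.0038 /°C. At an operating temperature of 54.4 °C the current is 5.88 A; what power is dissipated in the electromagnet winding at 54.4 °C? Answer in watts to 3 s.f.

101 W

ρ = 25.8 nΩ·m = 2.58×10^-8 Ω·m
A = πr² = π(9.4700e-04 m)² = 2.817e-06 m²
R₍20₎ = ρL/A = (2.58×10^-8)(283)/(2.817e-06) = 2.592 Ω
R₍54.4₎ = R₍20₎(1 + αΔT) = 2.592 × (1 + 0.0038×34.4) = 2.93 Ω
P = I²R = (5.88)² × 2.93 = 101 W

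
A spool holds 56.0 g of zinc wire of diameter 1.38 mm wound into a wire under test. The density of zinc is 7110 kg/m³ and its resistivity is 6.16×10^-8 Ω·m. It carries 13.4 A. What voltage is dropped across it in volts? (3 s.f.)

2.91 V

A = π(d/2)² = π(6.9000e-04 m)² = 1.4957e-06 m²
L = m/(density·A) = 0.056/(7110×1.4957e-06) = 5.266 m
R = ρL/A = (6.16×10^-8)(5.266)/(1.4957e-06) = 0.2169 Ω
V = IR = 13.4 × 0.2169 = 2.91 V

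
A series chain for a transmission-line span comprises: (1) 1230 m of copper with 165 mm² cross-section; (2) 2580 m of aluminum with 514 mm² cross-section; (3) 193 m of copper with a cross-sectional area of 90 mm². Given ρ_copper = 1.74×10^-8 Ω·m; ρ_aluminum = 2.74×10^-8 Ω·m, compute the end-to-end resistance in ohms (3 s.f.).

Seg 1: A = 165 mm² = 1.650e-04 m²
R_1 = (1.74×10^-8)(1230)/(1.650e-04) = 0.1297 Ω
Seg 2: A = 514 mm² = 5.140e-04 m²
R_2 = (2.74×10^-8)(2580)/(5.140e-04) = 0.1375 Ω
Seg 3: A = 90 mm² = 9.000e-05 m²
R_3 = (1.74×10^-8)(193)/(9.000e-05) = 0.03731 Ω
R_total = R_1 + R_2 + R_3 = 0.305 Ω

0.305 Ω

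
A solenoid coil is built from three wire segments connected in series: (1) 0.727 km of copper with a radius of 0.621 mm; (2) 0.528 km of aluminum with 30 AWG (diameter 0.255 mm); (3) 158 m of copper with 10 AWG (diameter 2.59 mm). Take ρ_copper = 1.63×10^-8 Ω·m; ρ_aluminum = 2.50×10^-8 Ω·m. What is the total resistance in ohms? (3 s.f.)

269 Ω

Seg 1: A = πr² = π(6.2100e-04 m)² = 1.212e-06 m²
R_1 = (1.63×10^-8)(727)/(1.212e-06) = 9.781 Ω
Seg 2: A = π(0.255/2 mm)² = π(1.2750e-04 m)² = 5.107e-08 m²
R_2 = (2.50×10^-8)(528)/(5.107e-08) = 258.5 Ω
Seg 3: A = π(2.59/2 mm)² = π(1.2950e-03 m)² = 5.269e-06 m²
R_3 = (1.63×10^-8)(158)/(5.269e-06) = 0.4888 Ω
R_total = R_1 + R_2 + R_3 = 269 Ω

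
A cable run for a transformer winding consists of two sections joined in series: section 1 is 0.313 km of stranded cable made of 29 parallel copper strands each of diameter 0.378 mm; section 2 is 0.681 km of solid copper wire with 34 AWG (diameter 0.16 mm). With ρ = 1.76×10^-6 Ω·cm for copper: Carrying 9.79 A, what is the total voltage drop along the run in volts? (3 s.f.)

5850 V

ρ = 1.76×10^-6 Ω·cm = 1.76×10^-8 Ω·m
Section 1: A_strand = π(1.8900e-04)² = 1.122e-07 m²; R₁ = ρL/(N·A_s) = (1.76×10^-8)(313)/(29×1.122e-07) = 1.693 Ω
Section 2: A = π(0.16/2 mm)² = π(8.0000e-05 m)² = 2.011e-08 m²
R₂ = (1.76×10^-8)(681)/(2.011e-08) = 596.1 Ω
R = R₁ + R₂ = 597.8 Ω
V = IR = 9.79 × 597.8 = 5850 V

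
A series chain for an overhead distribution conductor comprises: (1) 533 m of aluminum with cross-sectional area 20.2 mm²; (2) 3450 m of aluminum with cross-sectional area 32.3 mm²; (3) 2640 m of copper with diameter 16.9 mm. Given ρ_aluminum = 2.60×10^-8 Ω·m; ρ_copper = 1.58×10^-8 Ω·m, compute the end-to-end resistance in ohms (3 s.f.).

Seg 1: A = 20.2 mm² = 2.020e-05 m²
R_1 = (2.60×10^-8)(533)/(2.020e-05) = 0.686 Ω
Seg 2: A = 32.3 mm² = 3.230e-05 m²
R_2 = (2.60×10^-8)(3450)/(3.230e-05) = 2.777 Ω
Seg 3: A = π(d/2)² = π(8.4500e-03 m)² = 2.243e-04 m²
R_3 = (1.58×10^-8)(2640)/(2.243e-04) = 0.186 Ω
R_total = R_1 + R_2 + R_3 = 3.65 Ω

3.65 Ω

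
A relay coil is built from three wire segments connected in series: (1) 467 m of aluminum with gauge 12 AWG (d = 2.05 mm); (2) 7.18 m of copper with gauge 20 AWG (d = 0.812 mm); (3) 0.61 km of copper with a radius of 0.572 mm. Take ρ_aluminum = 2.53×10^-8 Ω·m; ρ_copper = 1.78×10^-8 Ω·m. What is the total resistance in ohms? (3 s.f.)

Seg 1: A = π(2.05/2 mm)² = π(1.0250e-03 m)² = 3.301e-06 m²
R_1 = (2.53×10^-8)(467)/(3.301e-06) = 3.58 Ω
Seg 2: A = π(0.812/2 mm)² = π(4.0600e-04 m)² = 5.178e-07 m²
R_2 = (1.78×10^-8)(7.18)/(5.178e-07) = 0.2468 Ω
Seg 3: A = πr² = π(5.7200e-04 m)² = 1.028e-06 m²
R_3 = (1.78×10^-8)(610)/(1.028e-06) = 10.56 Ω
R_total = R_1 + R_2 + R_3 = 14.4 Ω

14.4 Ω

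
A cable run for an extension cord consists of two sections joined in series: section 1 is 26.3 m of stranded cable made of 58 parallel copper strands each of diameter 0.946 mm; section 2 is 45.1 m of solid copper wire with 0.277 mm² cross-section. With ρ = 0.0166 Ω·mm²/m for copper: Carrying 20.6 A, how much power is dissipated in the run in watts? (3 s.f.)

ρ = 0.0166 Ω·mm²/m = 1.66×10^-8 Ω·m
Section 1: A_strand = π(4.7300e-04)² = 7.029e-07 m²; R₁ = ρL/(N·A_s) = (1.66×10^-8)(26.3)/(58×7.029e-07) = 0.01071 Ω
Section 2: A = 0.277 mm² = 2.770e-07 m²
R₂ = (1.66×10^-8)(45.1)/(2.770e-07) = 2.703 Ω
R = R₁ + R₂ = 2.713 Ω
P = I²R = (20.6)² × 2.713 = 1150 W

1150 W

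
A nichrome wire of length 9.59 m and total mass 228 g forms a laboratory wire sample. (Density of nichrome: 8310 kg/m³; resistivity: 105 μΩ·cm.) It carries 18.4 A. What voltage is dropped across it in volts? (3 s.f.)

ρ = 105 μΩ·cm = 1.05×10^-6 Ω·m
A = m/(density·L) = 0.228/(8310×9.59) = 2.8610e-06 m²
R = ρL/A = (1.05×10^-6)(9.59)/(2.8610e-06) = 3.52 Ω
V = IR = 18.4 × 3.52 = 64.8 V

64.8 V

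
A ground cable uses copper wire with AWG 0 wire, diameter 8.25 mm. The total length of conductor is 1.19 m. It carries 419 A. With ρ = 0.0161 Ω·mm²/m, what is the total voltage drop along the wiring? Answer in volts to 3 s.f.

ρ = 0.0161 Ω·mm²/m = 1.61×10^-8 Ω·m
A = π(8.25/2 mm)² = π(4.1250e-03 m)² = 5.346e-05 m²
R = ρL/A = (1.61×10^-8)(1.19)/(5.346e-05) = 3.584×10^-4 Ω
V = IR = 419 × 3.584×10^-4 = 0.150 V

0.150 V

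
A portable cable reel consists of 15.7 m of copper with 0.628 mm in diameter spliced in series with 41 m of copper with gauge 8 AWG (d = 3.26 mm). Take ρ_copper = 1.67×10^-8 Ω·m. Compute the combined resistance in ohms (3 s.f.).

0.928 Ω

Segment 1: A = π(d/2)² = π(3.1400e-04 m)² = 3.097e-07 m²
R₁ = ρL/A = (1.67×10^-8)(15.7)/(3.097e-07) = 0.8465 Ω
Segment 2: A = π(3.26/2 mm)² = π(1.6300e-03 m)² = 8.347e-06 m²
R₂ = (1.67×10^-8)(41)/(8.347e-06) = 0.08203 Ω
R = R₁ + R₂ = 0.928 Ω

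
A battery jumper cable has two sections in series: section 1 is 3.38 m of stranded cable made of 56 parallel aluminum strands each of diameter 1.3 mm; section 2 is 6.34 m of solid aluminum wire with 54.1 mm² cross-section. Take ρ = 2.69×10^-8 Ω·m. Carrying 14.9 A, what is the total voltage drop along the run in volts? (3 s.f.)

Section 1: A_strand = π(6.5000e-04)² = 1.327e-06 m²; R₁ = ρL/(N·A_s) = (2.69×10^-8)(3.38)/(56×1.327e-06) = 0.001223 Ω
Section 2: A = 54.1 mm² = 5.410e-05 m²
R₂ = (2.69×10^-8)(6.34)/(5.410e-05) = 0.003152 Ω
R = R₁ + R₂ = 0.004376 Ω
V = IR = 14.9 × 0.004376 = 0.0652 V

0.0652 V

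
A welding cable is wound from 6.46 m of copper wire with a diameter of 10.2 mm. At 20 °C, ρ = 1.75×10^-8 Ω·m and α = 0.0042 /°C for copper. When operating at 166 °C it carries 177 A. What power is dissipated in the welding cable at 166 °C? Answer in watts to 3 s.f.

A = π(d/2)² = π(5.1000e-03 m)² = 8.171e-05 m²
R₍20₎ = ρL/A = (1.75×10^-8)(6.46)/(8.171e-05) = 0.001384 Ω
R₍166₎ = R₍20₎(1 + αΔT) = 0.001384 × (1 + 0.0042×146) = 0.002232 Ω
P = I²R = (177)² × 0.002232 = 69.9 W

69.9 W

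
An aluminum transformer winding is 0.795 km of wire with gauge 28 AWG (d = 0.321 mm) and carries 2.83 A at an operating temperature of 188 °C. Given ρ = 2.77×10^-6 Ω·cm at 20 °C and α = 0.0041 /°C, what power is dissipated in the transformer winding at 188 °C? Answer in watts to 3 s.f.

3680 W

ρ = 2.77×10^-6 Ω·cm = 2.77×10^-8 Ω·m
A = π(0.321/2 mm)² = π(1.6050e-04 m)² = 8.093e-08 m²
R₍20₎ = ρL/A = (2.77×10^-8)(795)/(8.093e-08) = 272.1 Ω
R₍188₎ = R₍20₎(1 + αΔT) = 272.1 × (1 + 0.0041×168) = 459.5 Ω
P = I²R = (2.83)² × 459.5 = 3680 W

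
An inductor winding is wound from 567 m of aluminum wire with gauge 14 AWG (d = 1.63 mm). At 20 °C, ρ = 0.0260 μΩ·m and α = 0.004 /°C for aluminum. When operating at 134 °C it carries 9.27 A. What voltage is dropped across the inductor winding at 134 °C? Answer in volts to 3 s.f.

95.4 V

ρ = 0.0260 μΩ·m = 2.60×10^-8 Ω·m
A = π(1.63/2 mm)² = π(8.1500e-04 m)² = 2.087e-06 m²
R₍20₎ = ρL/A = (2.60×10^-8)(567)/(2.087e-06) = 7.065 Ω
R₍134₎ = R₍20₎(1 + αΔT) = 7.065 × (1 + 0.004×114) = 10.29 Ω
V = IR = 9.27 × 10.29 = 95.4 V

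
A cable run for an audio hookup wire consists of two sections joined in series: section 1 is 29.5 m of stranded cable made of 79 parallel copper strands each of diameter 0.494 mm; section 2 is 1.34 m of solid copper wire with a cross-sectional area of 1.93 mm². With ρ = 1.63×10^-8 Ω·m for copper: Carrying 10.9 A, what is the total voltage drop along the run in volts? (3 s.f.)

Section 1: A_strand = π(2.4700e-04)² = 1.917e-07 m²; R₁ = ρL/(N·A_s) = (1.63×10^-8)(29.5)/(79×1.917e-07) = 0.03176 Ω
Section 2: A = 1.93 mm² = 1.930e-06 m²
R₂ = (1.63×10^-8)(1.34)/(1.930e-06) = 0.01132 Ω
R = R₁ + R₂ = 0.04307 Ω
V = IR = 10.9 × 0.04307 = 0.470 V

0.470 V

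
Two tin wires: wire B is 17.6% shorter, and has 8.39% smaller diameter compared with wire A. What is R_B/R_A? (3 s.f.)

0.982

R ∝ L/d², so R_B/R_A = (1 − 17.6/100) × (1 − 8.39/100)⁻²
= 0.824 × 1.192 = 0.982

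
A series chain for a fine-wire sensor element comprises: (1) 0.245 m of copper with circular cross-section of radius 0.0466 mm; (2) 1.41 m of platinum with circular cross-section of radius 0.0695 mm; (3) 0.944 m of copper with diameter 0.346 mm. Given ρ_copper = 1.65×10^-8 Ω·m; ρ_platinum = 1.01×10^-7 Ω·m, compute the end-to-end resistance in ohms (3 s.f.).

Seg 1: A = πr² = π(4.6600e-05 m)² = 6.822e-09 m²
R_1 = (1.65×10^-8)(0.245)/(6.822e-09) = 0.5926 Ω
Seg 2: A = πr² = π(6.9500e-05 m)² = 1.517e-08 m²
R_2 = (1.01×10^-7)(1.41)/(1.517e-08) = 9.385 Ω
Seg 3: A = π(d/2)² = π(1.7300e-04 m)² = 9.402e-08 m²
R_3 = (1.65×10^-8)(0.944)/(9.402e-08) = 0.1657 Ω
R_total = R_1 + R_2 + R_3 = 10.1 Ω

10.1 Ω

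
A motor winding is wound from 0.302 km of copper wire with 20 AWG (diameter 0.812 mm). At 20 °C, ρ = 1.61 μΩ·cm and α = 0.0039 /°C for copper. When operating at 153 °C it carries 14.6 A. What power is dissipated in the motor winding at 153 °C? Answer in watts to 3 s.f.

ρ = 1.61 μΩ·cm = 1.61×10^-8 Ω·m
A = π(0.812/2 mm)² = π(4.0600e-04 m)² = 5.178e-07 m²
R₍20₎ = ρL/A = (1.61×10^-8)(302)/(5.178e-07) = 9.389 Ω
R₍153₎ = R₍20₎(1 + αΔT) = 9.389 × (1 + 0.0039×133) = 14.26 Ω
P = I²R = (14.6)² × 14.26 = 3040 W

3040 W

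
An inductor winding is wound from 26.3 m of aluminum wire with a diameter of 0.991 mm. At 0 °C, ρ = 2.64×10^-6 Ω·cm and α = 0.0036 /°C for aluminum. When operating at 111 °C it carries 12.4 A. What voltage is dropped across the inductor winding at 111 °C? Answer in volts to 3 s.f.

15.6 V

ρ = 2.64×10^-6 Ω·cm = 2.64×10^-8 Ω·m
A = π(d/2)² = π(4.9550e-04 m)² = 7.713e-07 m²
R₍0₎ = ρL/A = (2.64×10^-8)(26.3)/(7.713e-07) = 0.9002 Ω
R₍111₎ = R₍0₎(1 + αΔT) = 0.9002 × (1 + 0.0036×111) = 1.26 Ω
V = IR = 12.4 × 1.26 = 15.6 V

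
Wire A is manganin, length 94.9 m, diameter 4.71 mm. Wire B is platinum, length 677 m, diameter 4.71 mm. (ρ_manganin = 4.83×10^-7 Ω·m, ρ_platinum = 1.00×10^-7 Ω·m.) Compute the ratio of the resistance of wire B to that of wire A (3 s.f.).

1.48

R ∝ ρL/d², so R_B/R_A = (ρ_B/ρ_A) × (L_B/L_A)
= (1.00×10^-7/4.83×10^-7) × (677/94.9) = 1.48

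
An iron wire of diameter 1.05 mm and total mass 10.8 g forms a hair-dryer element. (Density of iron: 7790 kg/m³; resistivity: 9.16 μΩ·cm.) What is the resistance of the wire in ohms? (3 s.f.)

0.169 Ω

ρ = 9.16 μΩ·cm = 9.16×10^-8 Ω·m
A = π(d/2)² = π(5.2500e-04 m)² = 8.6590e-07 m²
L = m/(density·A) = 0.0108/(7790×8.6590e-07) = 1.601 m
R = ρL/A = (9.16×10^-8)(1.601)/(8.6590e-07) = 0.169 Ω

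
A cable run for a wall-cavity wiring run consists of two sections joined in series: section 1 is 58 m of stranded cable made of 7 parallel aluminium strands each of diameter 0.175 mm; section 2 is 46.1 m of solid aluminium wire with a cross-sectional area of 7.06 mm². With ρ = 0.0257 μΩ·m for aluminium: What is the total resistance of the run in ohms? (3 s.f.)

9.02 Ω

ρ = 0.0257 μΩ·m = 2.57×10^-8 Ω·m
Section 1: A_strand = π(8.7500e-05)² = 2.405e-08 m²; R₁ = ρL/(N·A_s) = (2.57×10^-8)(58)/(7×2.405e-08) = 8.853 Ω
Section 2: A = 7.06 mm² = 7.060e-06 m²
R₂ = (2.57×10^-8)(46.1)/(7.060e-06) = 0.1678 Ω
R = R₁ + R₂ = 9.02 Ω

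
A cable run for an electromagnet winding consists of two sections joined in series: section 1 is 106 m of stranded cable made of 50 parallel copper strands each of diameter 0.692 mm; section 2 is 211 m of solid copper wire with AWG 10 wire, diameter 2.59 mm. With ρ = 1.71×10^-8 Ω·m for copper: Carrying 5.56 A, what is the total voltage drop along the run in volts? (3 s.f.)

4.34 V

Section 1: A_strand = π(3.4600e-04)² = 3.761e-07 m²; R₁ = ρL/(N·A_s) = (1.71×10^-8)(106)/(50×3.761e-07) = 0.09639 Ω
Section 2: A = π(2.59/2 mm)² = π(1.2950e-03 m)² = 5.269e-06 m²
R₂ = (1.71×10^-8)(211)/(5.269e-06) = 0.6848 Ω
R = R₁ + R₂ = 0.7812 Ω
V = IR = 5.56 × 0.7812 = 4.34 V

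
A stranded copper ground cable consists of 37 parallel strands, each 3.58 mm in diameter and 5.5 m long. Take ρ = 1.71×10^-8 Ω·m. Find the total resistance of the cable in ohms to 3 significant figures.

A_strand = π(1.7900e-03 m)² = 1.007e-05 m²
R_strand = ρL/A = (1.71×10^-8)(5.5)/(1.007e-05) = 0.009343 Ω
R_total = R_strand/N = 0.009343/37 = 2.53×10^-4 Ω

2.53×10^-4 Ω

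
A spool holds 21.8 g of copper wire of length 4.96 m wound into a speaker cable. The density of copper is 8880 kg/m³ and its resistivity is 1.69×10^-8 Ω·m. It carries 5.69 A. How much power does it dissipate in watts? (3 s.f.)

5.48 W

A = m/(density·L) = 0.0218/(8880×4.96) = 4.9495e-07 m²
R = ρL/A = (1.69×10^-8)(4.96)/(4.9495e-07) = 0.1694 Ω
P = I²R = (5.69)² × 0.1694 = 5.48 W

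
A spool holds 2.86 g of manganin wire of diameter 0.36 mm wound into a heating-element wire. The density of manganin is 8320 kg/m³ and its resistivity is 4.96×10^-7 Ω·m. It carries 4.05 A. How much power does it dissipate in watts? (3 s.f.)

270 W

A = π(d/2)² = π(1.8000e-04 m)² = 1.0179e-07 m²
L = m/(density·A) = 0.00286/(8320×1.0179e-07) = 3.377 m
R = ρL/A = (4.96×10^-7)(3.377)/(1.0179e-07) = 16.46 Ω
P = I²R = (4.05)² × 16.46 = 270 W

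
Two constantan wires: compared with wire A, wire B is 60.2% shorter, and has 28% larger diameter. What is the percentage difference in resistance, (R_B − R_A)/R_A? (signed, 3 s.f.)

-75.7%

R ∝ L/d², so R_B/R_A = (1 − 60.2/100) × (1 + 28/100)⁻²
= 0.398 × 0.6103 = 0.2429
(R_B − R_A)/R_A = 0.2429 − 1 = -75.7%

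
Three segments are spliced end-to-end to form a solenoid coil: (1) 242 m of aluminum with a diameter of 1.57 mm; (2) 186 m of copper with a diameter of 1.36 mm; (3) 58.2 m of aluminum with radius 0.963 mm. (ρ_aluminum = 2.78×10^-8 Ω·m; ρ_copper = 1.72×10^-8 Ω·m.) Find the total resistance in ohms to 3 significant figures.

Seg 1: A = π(d/2)² = π(7.8500e-04 m)² = 1.936e-06 m²
R_1 = (2.78×10^-8)(242)/(1.936e-06) = 3.475 Ω
Seg 2: A = π(d/2)² = π(6.8000e-04 m)² = 1.453e-06 m²
R_2 = (1.72×10^-8)(186)/(1.453e-06) = 2.202 Ω
Seg 3: A = πr² = π(9.6300e-04 m)² = 2.913e-06 m²
R_3 = (2.78×10^-8)(58.2)/(2.913e-06) = 0.5553 Ω
R_total = R_1 + R_2 + R_3 = 6.23 Ω

6.23 Ω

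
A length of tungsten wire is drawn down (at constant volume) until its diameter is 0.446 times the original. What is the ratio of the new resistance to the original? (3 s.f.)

Volume constant ⇒ L' = L/r² with r = 0.446. R' = ρL'/A' = ρ(L/r²)/(πr²d₀²/4) = R/r⁴.
Factor = 25.3

25.3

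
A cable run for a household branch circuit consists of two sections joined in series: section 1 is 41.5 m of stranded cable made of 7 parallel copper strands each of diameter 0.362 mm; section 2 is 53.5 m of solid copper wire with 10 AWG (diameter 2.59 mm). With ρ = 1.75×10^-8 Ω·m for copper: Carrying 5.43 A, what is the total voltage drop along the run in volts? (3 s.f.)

6.44 V

Section 1: A_strand = π(1.8100e-04)² = 1.029e-07 m²; R₁ = ρL/(N·A_s) = (1.75×10^-8)(41.5)/(7×1.029e-07) = 1.008 Ω
Section 2: A = π(2.59/2 mm)² = π(1.2950e-03 m)² = 5.269e-06 m²
R₂ = (1.75×10^-8)(53.5)/(5.269e-06) = 0.1777 Ω
R = R₁ + R₂ = 1.186 Ω
V = IR = 5.43 × 1.186 = 6.44 V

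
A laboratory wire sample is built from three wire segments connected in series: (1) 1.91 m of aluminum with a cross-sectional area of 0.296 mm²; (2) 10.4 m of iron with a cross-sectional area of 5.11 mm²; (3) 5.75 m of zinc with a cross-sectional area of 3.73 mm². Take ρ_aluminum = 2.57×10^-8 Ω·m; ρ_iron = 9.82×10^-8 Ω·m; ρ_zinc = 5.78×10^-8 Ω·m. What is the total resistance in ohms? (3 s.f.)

0.455 Ω

Seg 1: A = 0.296 mm² = 2.960e-07 m²
R_1 = (2.57×10^-8)(1.91)/(2.960e-07) = 0.1658 Ω
Seg 2: A = 5.11 mm² = 5.110e-06 m²
R_2 = (9.82×10^-8)(10.4)/(5.110e-06) = 0.1999 Ω
Seg 3: A = 3.73 mm² = 3.730e-06 m²
R_3 = (5.78×10^-8)(5.75)/(3.730e-06) = 0.0891 Ω
R_total = R_1 + R_2 + R_3 = 0.455 Ω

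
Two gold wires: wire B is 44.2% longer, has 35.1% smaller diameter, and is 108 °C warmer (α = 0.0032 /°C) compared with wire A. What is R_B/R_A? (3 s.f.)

R ∝ ρL/d² with ρ ∝ (1+αΔT), so R_B/R_A = (1 + 44.2/100) × (1 − 35.1/100)⁻² × (1 + 0.0032×108)
= 1.442 × 2.374 × 1.346 = 4.61

4.61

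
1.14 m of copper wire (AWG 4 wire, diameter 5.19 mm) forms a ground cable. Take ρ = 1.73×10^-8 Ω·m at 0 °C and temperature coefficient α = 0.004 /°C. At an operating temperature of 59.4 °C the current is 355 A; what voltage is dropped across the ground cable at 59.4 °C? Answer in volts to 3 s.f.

0.410 V

A = π(5.19/2 mm)² = π(2.5950e-03 m)² = 2.116e-05 m²
R₍0₎ = ρL/A = (1.73×10^-8)(1.14)/(2.116e-05) = 9.322×10^-4 Ω
R₍59.4₎ = R₍0₎(1 + αΔT) = 9.322×10^-4 × (1 + 0.004×59.4) = 0.001154 Ω
V = IR = 355 × 0.001154 = 0.410 V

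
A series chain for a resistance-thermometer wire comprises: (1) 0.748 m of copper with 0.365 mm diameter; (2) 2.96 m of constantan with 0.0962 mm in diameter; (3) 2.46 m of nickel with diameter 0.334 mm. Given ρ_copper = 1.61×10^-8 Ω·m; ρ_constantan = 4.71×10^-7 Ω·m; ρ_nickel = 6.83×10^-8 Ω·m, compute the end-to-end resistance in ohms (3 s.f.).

194 Ω

Seg 1: A = π(d/2)² = π(1.8250e-04 m)² = 1.046e-07 m²
R_1 = (1.61×10^-8)(0.748)/(1.046e-07) = 0.1151 Ω
Seg 2: A = π(d/2)² = π(4.8100e-05 m)² = 7.268e-09 m²
R_2 = (4.71×10^-7)(2.96)/(7.268e-09) = 191.8 Ω
Seg 3: A = π(d/2)² = π(1.6700e-04 m)² = 8.762e-08 m²
R_3 = (6.83×10^-8)(2.46)/(8.762e-08) = 1.918 Ω
R_total = R_1 + R_2 + R_3 = 194 Ω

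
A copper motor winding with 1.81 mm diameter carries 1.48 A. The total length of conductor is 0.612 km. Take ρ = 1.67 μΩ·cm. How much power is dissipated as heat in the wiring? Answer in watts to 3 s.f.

8.70 W

ρ = 1.67 μΩ·cm = 1.67×10^-8 Ω·m
A = π(d/2)² = π(9.0500e-04 m)² = 2.573e-06 m²
R = ρL/A = (1.67×10^-8)(612)/(2.573e-06) = 3.972 Ω
P = I²R = (1.48)² × 3.972 = 8.70 W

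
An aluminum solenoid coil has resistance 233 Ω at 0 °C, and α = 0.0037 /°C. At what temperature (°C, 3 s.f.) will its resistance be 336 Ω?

R = R₀(1 + α(T − T₀)) ⇒ T = T₀ + (R/R₀ − 1)/α
T = 0 + (336/233 − 1)/0.0037 = 0 + (0.4421)/0.0037 = 119 °C

119 °C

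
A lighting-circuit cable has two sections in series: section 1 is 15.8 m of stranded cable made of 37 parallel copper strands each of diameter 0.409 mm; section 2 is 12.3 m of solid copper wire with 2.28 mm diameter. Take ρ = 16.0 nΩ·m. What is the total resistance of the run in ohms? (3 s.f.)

0.100 Ω

ρ = 16.0 nΩ·m = 1.60×10^-8 Ω·m
Section 1: A_strand = π(2.0450e-04)² = 1.314e-07 m²; R₁ = ρL/(N·A_s) = (1.60×10^-8)(15.8)/(37×1.314e-07) = 0.052 Ω
Section 2: A = π(d/2)² = π(1.1400e-03 m)² = 4.083e-06 m²
R₂ = (1.60×10^-8)(12.3)/(4.083e-06) = 0.0482 Ω
R = R₁ + R₂ = 0.100 Ω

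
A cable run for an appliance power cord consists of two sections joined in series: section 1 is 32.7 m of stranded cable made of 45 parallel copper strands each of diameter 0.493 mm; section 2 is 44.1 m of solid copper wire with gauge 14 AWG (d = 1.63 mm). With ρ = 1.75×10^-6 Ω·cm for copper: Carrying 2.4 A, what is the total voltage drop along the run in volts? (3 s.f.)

ρ = 1.75×10^-6 Ω·cm = 1.75×10^-8 Ω·m
Section 1: A_strand = π(2.4650e-04)² = 1.909e-07 m²; R₁ = ρL/(N·A_s) = (1.75×10^-8)(32.7)/(45×1.909e-07) = 0.06662 Ω
Section 2: A = π(1.63/2 mm)² = π(8.1500e-04 m)² = 2.087e-06 m²
R₂ = (1.75×10^-8)(44.1)/(2.087e-06) = 0.3698 Ω
R = R₁ + R₂ = 0.4365 Ω
V = IR = 2.4 × 0.4365 = 1.05 V

1.05 V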